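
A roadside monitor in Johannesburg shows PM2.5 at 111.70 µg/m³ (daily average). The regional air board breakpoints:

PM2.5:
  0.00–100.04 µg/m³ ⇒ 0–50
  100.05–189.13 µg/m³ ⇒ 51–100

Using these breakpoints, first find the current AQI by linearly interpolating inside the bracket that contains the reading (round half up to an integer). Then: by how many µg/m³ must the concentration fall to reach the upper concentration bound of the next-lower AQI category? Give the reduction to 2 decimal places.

PM2.5: 111.70 lies in 100.05–189.13, so I_lo=51, I_hi=100, C_lo=100.05, C_hi=189.13.
(100−51)/(189.13−100.05) × (111.70−100.05) + 51 = 49/89.08 × 11.65 + 51 ≈ 57.41 → 57.
Current AQI 57 is in the Moderate range (51–100). The next-lower category tops out at AQI 50, whose upper concentration bound is 100.04 µg/m³.
Reduction needed = 111.70 − 100.04 = 11.66 µg/m³.

11.66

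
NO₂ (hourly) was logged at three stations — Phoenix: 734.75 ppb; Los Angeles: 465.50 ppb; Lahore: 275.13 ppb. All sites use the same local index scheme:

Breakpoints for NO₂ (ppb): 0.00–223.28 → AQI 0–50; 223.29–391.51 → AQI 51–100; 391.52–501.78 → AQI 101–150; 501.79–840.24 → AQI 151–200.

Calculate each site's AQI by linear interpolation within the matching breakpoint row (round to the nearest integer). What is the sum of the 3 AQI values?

385

Phoenix: 734.75 ∈ [501.79, 840.24] ↔ index [151, 200].
151 + (734.75−501.79)·(200−151)/(840.24−501.79) = 151 + 232.96·49/338.45 ≈ 184.73, so AQI = 185.
Los Angeles: 465.50 lies in 391.52–501.78, so I_lo=101, I_hi=150, C_lo=391.52, C_hi=501.78.
(150−101)/(501.78−391.52) × (465.50−391.52) + 101 = 49/110.26 × 73.98 + 101 ≈ 133.88 → 134.
Lahore: 275.13 ∈ [223.29, 391.51] ↔ index [51, 100].
51 + (275.13−223.29)·(100−51)/(391.51−223.29) = 51 + 51.84·49/168.22 ≈ 66.10, so AQI = 66.
AQIs: Phoenix=185, Los Angeles=134, Lahore=66. Sum = 185 + 134 + 66 = 385.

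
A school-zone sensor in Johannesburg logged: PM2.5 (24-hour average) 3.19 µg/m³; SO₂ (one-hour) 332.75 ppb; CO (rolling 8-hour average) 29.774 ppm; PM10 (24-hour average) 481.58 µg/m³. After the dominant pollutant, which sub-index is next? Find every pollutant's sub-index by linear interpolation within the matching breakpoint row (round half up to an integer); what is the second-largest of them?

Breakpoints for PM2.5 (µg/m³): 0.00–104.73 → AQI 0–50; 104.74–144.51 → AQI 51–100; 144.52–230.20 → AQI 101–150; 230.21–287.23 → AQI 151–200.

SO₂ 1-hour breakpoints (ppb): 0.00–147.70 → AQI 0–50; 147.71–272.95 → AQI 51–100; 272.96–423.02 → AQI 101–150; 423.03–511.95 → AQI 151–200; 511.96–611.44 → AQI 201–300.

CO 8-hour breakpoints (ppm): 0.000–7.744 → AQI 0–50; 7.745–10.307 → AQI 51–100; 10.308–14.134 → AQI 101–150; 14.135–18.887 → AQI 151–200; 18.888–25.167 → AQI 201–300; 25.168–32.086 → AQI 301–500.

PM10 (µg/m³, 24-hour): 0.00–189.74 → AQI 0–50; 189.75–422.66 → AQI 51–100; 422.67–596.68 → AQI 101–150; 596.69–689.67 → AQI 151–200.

PM2.5: 3.19 lies in 0.00–104.73, so I_lo=0, I_hi=50, C_lo=0.00, C_hi=104.73.
(50−0)/(104.73−0.00) × (3.19−0.00) + 0 = 50/104.73 × 3.19 + 0 ≈ 1.52 → 2.
SO₂: 332.75 lies in 272.96–423.02, so I_lo=101, I_hi=150, C_lo=272.96, C_hi=423.02.
(150−101)/(423.02−272.96) × (332.75−272.96) + 101 = 49/150.06 × 59.79 + 101 ≈ 120.52 → 121.
CO: 29.774 lies in 25.168–32.086, so I_lo=301, I_hi=500, C_lo=25.168, C_hi=32.086.
(500−301)/(32.086−25.168) × (29.774−25.168) + 301 = 199/6.918 × 4.606 + 301 ≈ 433.49 → 433.
PM10 481.58: bracket 422.67–596.68 → index 101–150; slope 49/174.01, offset 58.91.
AQI = 101 + 49/174.01·58.91 ≈ 117.59 ⇒ 118.
Sub-indices: PM2.5→2, SO₂→121, CO→433, PM10→118. Ranked high→low: 433, 121, 118, 2. Second-highest sub-index = 121.

121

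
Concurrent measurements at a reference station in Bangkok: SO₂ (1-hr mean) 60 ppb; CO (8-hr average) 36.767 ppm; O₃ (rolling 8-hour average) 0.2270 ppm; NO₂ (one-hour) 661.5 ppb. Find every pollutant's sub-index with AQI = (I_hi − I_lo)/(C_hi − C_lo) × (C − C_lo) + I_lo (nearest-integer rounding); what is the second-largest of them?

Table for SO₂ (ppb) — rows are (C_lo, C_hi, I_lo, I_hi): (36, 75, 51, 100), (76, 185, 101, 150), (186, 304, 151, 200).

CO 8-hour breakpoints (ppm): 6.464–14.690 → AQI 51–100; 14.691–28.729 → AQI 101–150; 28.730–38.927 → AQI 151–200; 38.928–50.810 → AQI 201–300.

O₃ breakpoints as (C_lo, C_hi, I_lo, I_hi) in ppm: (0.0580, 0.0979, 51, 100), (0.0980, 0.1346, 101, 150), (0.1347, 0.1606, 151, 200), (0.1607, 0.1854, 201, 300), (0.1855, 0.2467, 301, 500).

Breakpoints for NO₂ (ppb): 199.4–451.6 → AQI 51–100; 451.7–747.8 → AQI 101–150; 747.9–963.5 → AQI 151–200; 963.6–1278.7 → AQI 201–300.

190

SO₂: 60 ∈ [36, 75] ↔ index [51, 100].
51 + (60−36)·(100−51)/(75−36) = 51 + 24·49/39 ≈ 81.15, so AQI = 81.
CO: row 28.730–38.927 (AQI 151–200). (200−151)·(36.767−28.730)/(38.927−28.730) + 151 = 49·8.037/10.197 + 151 ≈ 189.62 → 190.
O₃: row 0.1855–0.2467 (AQI 301–500). (500−301)·(0.2270−0.1855)/(0.2467−0.1855) + 301 = 199·0.0415/0.0612 + 301 ≈ 435.94 → 436.
NO₂: 661.5 ∈ [451.7, 747.8] ↔ index [101, 150].
101 + (661.5−451.7)·(150−101)/(747.8−451.7) = 101 + 209.8·49/296.1 ≈ 135.72, so AQI = 136.
Sub-indices: SO₂→81, CO→190, O₃→436, NO₂→136. Ranked high→low: 436, 190, 136, 81. Second-highest sub-index = 190.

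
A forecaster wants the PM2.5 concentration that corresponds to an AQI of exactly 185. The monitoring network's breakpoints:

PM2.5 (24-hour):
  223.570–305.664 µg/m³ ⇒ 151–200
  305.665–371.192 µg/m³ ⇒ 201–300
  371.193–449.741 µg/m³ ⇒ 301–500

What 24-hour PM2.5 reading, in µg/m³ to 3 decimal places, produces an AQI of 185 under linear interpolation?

AQI 185 lies in the 151–200 band, which corresponds to 223.570–305.664 µg/m³.
C = 223.570 + (185−151)×(305.664−223.570)/(200−151) = 223.570 + 34×82.094/49 ≈ 280.53318 µg/m³ → 280.533 µg/m³ to 3 dp.

280.533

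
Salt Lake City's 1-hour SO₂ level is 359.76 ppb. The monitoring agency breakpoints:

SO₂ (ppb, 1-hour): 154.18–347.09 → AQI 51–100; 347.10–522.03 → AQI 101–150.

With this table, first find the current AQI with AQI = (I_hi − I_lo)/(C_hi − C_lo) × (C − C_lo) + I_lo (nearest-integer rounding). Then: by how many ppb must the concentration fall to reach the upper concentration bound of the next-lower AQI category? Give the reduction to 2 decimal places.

SO₂: row 347.10–522.03 (AQI 101–150). (150−101)·(359.76−347.10)/(522.03−347.10) + 101 = 49·12.66/174.93 + 101 ≈ 104.55 → 105.
Current AQI 105 is in the Unhealthy for Sensitive Groups range (101–150). The next-lower category tops out at AQI 100, whose upper concentration bound is 347.09 ppb.
Reduction needed = 359.76 − 347.09 = 12.67 ppb.

12.67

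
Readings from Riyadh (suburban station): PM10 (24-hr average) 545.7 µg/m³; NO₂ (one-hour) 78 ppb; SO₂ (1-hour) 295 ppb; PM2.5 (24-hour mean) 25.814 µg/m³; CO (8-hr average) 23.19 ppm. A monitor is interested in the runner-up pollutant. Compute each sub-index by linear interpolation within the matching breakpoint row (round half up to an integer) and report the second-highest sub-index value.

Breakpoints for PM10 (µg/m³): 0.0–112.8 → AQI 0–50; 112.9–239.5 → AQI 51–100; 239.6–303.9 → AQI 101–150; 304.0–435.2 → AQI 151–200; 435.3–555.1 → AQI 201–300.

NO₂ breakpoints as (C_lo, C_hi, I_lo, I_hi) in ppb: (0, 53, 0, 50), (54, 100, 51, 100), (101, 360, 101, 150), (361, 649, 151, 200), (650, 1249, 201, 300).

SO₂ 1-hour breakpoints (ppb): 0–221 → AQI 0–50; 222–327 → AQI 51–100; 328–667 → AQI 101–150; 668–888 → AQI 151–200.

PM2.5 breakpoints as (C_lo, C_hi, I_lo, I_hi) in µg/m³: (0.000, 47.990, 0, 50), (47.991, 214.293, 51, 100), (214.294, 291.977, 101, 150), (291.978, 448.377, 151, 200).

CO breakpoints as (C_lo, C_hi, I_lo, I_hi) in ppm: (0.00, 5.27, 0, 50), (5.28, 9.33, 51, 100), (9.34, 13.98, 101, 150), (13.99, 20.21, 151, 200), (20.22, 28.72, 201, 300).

PM10: 545.7 lies in 435.3–555.1, so I_lo=201, I_hi=300, C_lo=435.3, C_hi=555.1.
(300−201)/(555.1−435.3) × (545.7−435.3) + 201 = 99/119.8 × 110.4 + 201 ≈ 292.23 → 292.
NO₂: row 54–100 (AQI 51–100). (100−51)·(78−54)/(100−54) + 51 = 49·24/46 + 51 ≈ 76.57 → 77.
SO₂: 295 lies in 222–327, so I_lo=51, I_hi=100, C_lo=222, C_hi=327.
(100−51)/(327−222) × (295−222) + 51 = 49/105 × 73 + 51 ≈ 85.07 → 85.
PM2.5: 25.814 ∈ [0.000, 47.990] ↔ index [0, 50].
0 + (25.814−0.000)·(50−0)/(47.990−0.000) = 0 + 25.814·50/47.990 ≈ 26.90, so AQI = 27.
CO 23.19: bracket 20.22–28.72 → index 201–300; slope 99/8.50, offset 2.97.
AQI = 201 + 99/8.50·2.97 ≈ 235.59 ⇒ 236.
Sub-indices: PM10→292, NO₂→77, SO₂→85, PM2.5→27, CO→236. Ranked high→low: 292, 236, 85, 77, 27. Second-highest sub-index = 236.

236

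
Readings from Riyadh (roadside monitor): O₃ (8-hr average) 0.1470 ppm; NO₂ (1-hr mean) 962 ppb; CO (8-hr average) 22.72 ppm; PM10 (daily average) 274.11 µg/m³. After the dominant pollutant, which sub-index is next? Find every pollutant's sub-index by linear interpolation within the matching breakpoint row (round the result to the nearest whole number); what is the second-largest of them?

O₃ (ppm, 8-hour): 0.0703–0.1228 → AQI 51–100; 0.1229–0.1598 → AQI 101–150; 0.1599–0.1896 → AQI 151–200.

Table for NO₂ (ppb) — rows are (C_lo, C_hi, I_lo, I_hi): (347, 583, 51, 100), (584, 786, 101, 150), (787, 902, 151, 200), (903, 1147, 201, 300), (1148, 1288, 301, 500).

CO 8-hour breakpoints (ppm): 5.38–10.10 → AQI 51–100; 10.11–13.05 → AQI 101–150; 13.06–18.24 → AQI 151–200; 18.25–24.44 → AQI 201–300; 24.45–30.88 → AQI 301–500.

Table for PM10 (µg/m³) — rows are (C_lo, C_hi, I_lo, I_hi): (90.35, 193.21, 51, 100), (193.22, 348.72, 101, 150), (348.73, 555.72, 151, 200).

O₃: 0.1470 ∈ [0.1229, 0.1598] ↔ index [101, 150].
101 + (0.1470−0.1229)·(150−101)/(0.1598−0.1229) = 101 + 0.0241·49/0.0369 ≈ 133.00, so AQI = 133.
NO₂: row 903–1147 (AQI 201–300). (300−201)·(962−903)/(1147−903) + 201 = 99·59/244 + 201 ≈ 224.94 → 225.
CO 22.72: bracket 18.25–24.44 → index 201–300; slope 99/6.19, offset 4.47.
AQI = 201 + 99/6.19·4.47 ≈ 272.49 ⇒ 272.
PM10: 274.11 ∈ [193.22, 348.72] ↔ index [101, 150].
101 + (274.11−193.22)·(150−101)/(348.72−193.22) = 101 + 80.89·49/155.50 ≈ 126.49, so AQI = 126.
Sub-indices: O₃→133, NO₂→225, CO→272, PM10→126. Ranked high→low: 272, 225, 133, 126. Second-highest sub-index = 225.

225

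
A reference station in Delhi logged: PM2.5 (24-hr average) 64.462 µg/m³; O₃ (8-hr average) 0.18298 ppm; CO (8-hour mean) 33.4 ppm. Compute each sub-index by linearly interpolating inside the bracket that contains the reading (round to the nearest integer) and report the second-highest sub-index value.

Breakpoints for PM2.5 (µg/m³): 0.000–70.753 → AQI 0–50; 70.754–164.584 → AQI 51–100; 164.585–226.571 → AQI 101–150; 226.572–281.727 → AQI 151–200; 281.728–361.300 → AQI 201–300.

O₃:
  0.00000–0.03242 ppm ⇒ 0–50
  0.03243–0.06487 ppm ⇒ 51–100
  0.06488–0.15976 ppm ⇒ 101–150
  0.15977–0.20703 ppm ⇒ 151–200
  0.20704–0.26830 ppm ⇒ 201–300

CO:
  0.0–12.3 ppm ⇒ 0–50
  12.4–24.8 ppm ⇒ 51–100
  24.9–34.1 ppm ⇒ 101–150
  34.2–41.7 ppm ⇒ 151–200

146

PM2.5 64.462: bracket 0.000–70.753 → index 0–50; slope 50/70.753, offset 64.462.
AQI = 0 + 50/70.753·64.462 ≈ 45.55 ⇒ 46.
O₃: 0.18298 ∈ [0.15977, 0.20703] ↔ index [151, 200].
151 + (0.18298−0.15977)·(200−151)/(0.20703−0.15977) = 151 + 0.02321·49/0.04726 ≈ 175.06, so AQI = 175.
CO: 33.4 lies in 24.9–34.1, so I_lo=101, I_hi=150, C_lo=24.9, C_hi=34.1.
(150−101)/(34.1−24.9) × (33.4−24.9) + 101 = 49/9.2 × 8.5 + 101 ≈ 146.27 → 146.
Sub-indices: PM2.5→46, O₃→175, CO→146. Ranked high→low: 175, 146, 46. Second-highest sub-index = 146.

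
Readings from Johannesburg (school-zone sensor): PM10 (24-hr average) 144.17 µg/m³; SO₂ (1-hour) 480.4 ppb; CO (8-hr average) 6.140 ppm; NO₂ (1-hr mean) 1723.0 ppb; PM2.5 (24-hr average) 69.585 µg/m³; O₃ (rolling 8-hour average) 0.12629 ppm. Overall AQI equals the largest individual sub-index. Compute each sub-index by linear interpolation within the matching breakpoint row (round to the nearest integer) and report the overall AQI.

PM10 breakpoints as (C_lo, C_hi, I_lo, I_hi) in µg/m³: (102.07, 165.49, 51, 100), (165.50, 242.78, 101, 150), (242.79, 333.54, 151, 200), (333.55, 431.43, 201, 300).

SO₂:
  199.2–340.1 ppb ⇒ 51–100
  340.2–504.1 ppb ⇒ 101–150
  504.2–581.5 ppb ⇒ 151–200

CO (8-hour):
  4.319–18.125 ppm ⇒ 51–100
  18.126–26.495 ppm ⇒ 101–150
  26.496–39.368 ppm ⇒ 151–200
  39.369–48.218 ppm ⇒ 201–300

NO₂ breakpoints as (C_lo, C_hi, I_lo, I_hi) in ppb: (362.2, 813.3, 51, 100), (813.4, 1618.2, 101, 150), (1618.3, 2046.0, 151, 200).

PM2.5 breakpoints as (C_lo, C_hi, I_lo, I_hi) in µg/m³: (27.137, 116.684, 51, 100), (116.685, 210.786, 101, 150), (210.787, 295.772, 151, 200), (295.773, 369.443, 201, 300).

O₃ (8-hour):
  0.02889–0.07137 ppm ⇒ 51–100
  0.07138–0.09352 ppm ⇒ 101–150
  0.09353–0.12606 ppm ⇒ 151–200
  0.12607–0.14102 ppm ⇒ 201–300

202

PM10 144.17: bracket 102.07–165.49 → index 51–100; slope 49/63.42, offset 42.10.
AQI = 51 + 49/63.42·42.10 ≈ 83.53 ⇒ 84.
SO₂: 480.4 lies in 340.2–504.1, so I_lo=101, I_hi=150, C_lo=340.2, C_hi=504.1.
(150−101)/(504.1−340.2) × (480.4−340.2) + 101 = 49/163.9 × 140.2 + 101 ≈ 142.91 → 143.
CO: 6.140 ∈ [4.319, 18.125] ↔ index [51, 100].
51 + (6.140−4.319)·(100−51)/(18.125−4.319) = 51 + 1.821·49/13.806 ≈ 57.46, so AQI = 57.
NO₂: 1723.0 ∈ [1618.3, 2046.0] ↔ index [151, 200].
151 + (1723.0−1618.3)·(200−151)/(2046.0−1618.3) = 151 + 104.7·49/427.7 ≈ 163.00, so AQI = 163.
PM2.5 69.585: bracket 27.137–116.684 → index 51–100; slope 49/89.547, offset 42.448.
AQI = 51 + 49/89.547·42.448 ≈ 74.23 ⇒ 74.
O₃: 0.12629 lies in 0.12607–0.14102, so I_lo=201, I_hi=300, C_lo=0.12607, C_hi=0.14102.
(300−201)/(0.14102−0.12607) × (0.12629−0.12607) + 201 = 99/0.01495 × 0.00022 + 201 ≈ 202.46 → 202.
Sub-indices: PM10→84, SO₂→143, CO→57, NO₂→163, PM2.5→74, O₃→202. Overall AQI = max = 202; dominant pollutant is O₃.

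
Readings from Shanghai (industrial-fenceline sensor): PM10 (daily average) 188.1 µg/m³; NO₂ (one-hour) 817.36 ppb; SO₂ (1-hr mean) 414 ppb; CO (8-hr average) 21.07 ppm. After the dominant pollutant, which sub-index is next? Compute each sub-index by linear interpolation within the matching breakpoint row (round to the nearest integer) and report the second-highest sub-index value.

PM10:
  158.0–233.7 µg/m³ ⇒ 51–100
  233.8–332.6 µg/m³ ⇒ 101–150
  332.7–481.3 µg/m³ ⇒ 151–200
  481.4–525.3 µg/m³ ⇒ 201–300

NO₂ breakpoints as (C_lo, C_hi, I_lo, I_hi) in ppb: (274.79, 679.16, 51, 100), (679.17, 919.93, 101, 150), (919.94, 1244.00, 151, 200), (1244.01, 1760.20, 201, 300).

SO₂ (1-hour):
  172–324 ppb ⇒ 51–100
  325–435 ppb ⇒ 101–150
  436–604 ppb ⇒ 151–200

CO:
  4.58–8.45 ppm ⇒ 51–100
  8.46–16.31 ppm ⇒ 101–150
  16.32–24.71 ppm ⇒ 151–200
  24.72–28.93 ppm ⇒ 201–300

PM10: row 158.0–233.7 (AQI 51–100). (100−51)·(188.1−158.0)/(233.7−158.0) + 51 = 49·30.1/75.7 + 51 ≈ 70.48 → 70.
NO₂: 817.36 ∈ [679.17, 919.93] ↔ index [101, 150].
101 + (817.36−679.17)·(150−101)/(919.93−679.17) = 101 + 138.19·49/240.76 ≈ 129.12, so AQI = 129.
SO₂: row 325–435 (AQI 101–150). (150−101)·(414−325)/(435−325) + 101 = 49·89/110 + 101 ≈ 140.65 → 141.
CO: row 16.32–24.71 (AQI 151–200). (200−151)·(21.07−16.32)/(24.71−16.32) + 151 = 49·4.75/8.39 + 151 ≈ 178.74 → 179.
Sub-indices: PM10→70, NO₂→129, SO₂→141, CO→179. Ranked high→low: 179, 141, 129, 70. Second-highest sub-index = 141.

141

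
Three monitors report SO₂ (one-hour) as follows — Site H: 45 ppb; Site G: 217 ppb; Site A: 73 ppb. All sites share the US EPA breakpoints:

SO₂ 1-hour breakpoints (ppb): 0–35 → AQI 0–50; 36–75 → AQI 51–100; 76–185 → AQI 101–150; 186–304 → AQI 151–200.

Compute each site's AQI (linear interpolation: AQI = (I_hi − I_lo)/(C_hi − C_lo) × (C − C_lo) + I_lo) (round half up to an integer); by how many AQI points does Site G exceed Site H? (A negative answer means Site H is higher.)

102

Site H: row 36–75 (AQI 51–100). (100−51)·(45−36)/(75−36) + 51 = 49·9/39 + 51 ≈ 62.31 → 62.
Site G: 217 lies in 186–304, so I_lo=151, I_hi=200, C_lo=186, C_hi=304.
(200−151)/(304−186) × (217−186) + 151 = 49/118 × 31 + 151 ≈ 163.87 → 164.
Site A: 73 lies in 36–75, so I_lo=51, I_hi=100, C_lo=36, C_hi=75.
(100−51)/(75−36) × (73−36) + 51 = 49/39 × 37 + 51 ≈ 97.49 → 97.
AQIs: Site H=62, Site G=164, Site A=97. Site G (164) − Site H (62) = 102.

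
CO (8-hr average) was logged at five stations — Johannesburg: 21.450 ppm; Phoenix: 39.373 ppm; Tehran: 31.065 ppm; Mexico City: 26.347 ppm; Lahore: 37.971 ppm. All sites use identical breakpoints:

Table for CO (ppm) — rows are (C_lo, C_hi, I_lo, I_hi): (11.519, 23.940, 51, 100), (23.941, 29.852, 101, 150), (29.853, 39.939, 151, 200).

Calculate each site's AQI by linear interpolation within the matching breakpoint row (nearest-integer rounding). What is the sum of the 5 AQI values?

Johannesburg: row 11.519–23.940 (AQI 51–100). (100−51)·(21.450−11.519)/(23.940−11.519) + 51 = 49·9.931/12.421 + 51 ≈ 90.18 → 90.
Phoenix: 39.373 lies in 29.853–39.939, so I_lo=151, I_hi=200, C_lo=29.853, C_hi=39.939.
(200−151)/(39.939−29.853) × (39.373−29.853) + 151 = 49/10.086 × 9.520 + 151 ≈ 197.25 → 197.
Tehran 31.065: bracket 29.853–39.939 → index 151–200; slope 49/10.086, offset 1.212.
AQI = 151 + 49/10.086·1.212 ≈ 156.89 ⇒ 157.
Mexico City: row 23.941–29.852 (AQI 101–150). (150−101)·(26.347−23.941)/(29.852−23.941) + 101 = 49·2.406/5.911 + 101 ≈ 120.94 → 121.
Lahore: 37.971 ∈ [29.853, 39.939] ↔ index [151, 200].
151 + (37.971−29.853)·(200−151)/(39.939−29.853) = 151 + 8.118·49/10.086 ≈ 190.44, so AQI = 190.
AQIs: Johannesburg=90, Phoenix=197, Tehran=157, Mexico City=121, Lahore=190. Sum = 90 + 197 + 157 + 121 + 190 = 755.

755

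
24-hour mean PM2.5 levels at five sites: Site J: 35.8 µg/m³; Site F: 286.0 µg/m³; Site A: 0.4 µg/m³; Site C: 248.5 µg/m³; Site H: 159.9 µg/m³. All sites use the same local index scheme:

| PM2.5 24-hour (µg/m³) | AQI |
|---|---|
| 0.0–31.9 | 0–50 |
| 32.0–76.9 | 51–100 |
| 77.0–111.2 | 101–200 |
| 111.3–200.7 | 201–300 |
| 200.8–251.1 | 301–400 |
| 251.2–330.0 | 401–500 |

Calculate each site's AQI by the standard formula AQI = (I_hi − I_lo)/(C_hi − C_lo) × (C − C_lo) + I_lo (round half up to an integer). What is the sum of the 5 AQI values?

1151

Site J: 35.8 ∈ [32.0, 76.9] ↔ index [51, 100].
51 + (35.8−32.0)·(100−51)/(76.9−32.0) = 51 + 3.8·49/44.9 ≈ 55.15, so AQI = 55.
Site F: 286.0 lies in 251.2–330.0, so I_lo=401, I_hi=500, C_lo=251.2, C_hi=330.0.
(500−401)/(330.0−251.2) × (286.0−251.2) + 401 = 99/78.8 × 34.8 + 401 ≈ 444.72 → 445.
Site A: 0.4 ∈ [0.0, 31.9] ↔ index [0, 50].
0 + (0.4−0.0)·(50−0)/(31.9−0.0) = 0 + 0.4·50/31.9 ≈ 0.63, so AQI = 1.
Site C: 248.5 lies in 200.8–251.1, so I_lo=301, I_hi=400, C_lo=200.8, C_hi=251.1.
(400−301)/(251.1−200.8) × (248.5−200.8) + 301 = 99/50.3 × 47.7 + 301 ≈ 394.88 → 395.
Site H 159.9: bracket 111.3–200.7 → index 201–300; slope 99/89.4, offset 48.6.
AQI = 201 + 99/89.4·48.6 ≈ 254.82 ⇒ 255.
AQIs: Site J=55, Site F=445, Site A=1, Site C=395, Site H=255. Sum = 55 + 445 + 1 + 395 + 255 = 1151.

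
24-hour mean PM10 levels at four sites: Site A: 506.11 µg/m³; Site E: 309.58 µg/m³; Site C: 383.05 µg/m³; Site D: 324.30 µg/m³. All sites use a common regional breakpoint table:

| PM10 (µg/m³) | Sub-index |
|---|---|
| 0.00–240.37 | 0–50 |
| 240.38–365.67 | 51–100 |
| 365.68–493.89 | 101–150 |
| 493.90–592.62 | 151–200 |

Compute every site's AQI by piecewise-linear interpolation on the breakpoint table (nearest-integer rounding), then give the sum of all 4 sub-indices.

427

Site A: 506.11 lies in 493.90–592.62, so I_lo=151, I_hi=200, C_lo=493.90, C_hi=592.62.
(200−151)/(592.62−493.90) × (506.11−493.90) + 151 = 49/98.72 × 12.21 + 151 ≈ 157.06 → 157.
Site E: 309.58 ∈ [240.38, 365.67] ↔ index [51, 100].
51 + (309.58−240.38)·(100−51)/(365.67−240.38) = 51 + 69.20·49/125.29 ≈ 78.06, so AQI = 78.
Site C: 383.05 lies in 365.68–493.89, so I_lo=101, I_hi=150, C_lo=365.68, C_hi=493.89.
(150−101)/(493.89−365.68) × (383.05−365.68) + 101 = 49/128.21 × 17.37 + 101 ≈ 107.64 → 108.
Site D 324.30: bracket 240.38–365.67 → index 51–100; slope 49/125.29, offset 83.92.
AQI = 51 + 49/125.29·83.92 ≈ 83.82 ⇒ 84.
AQIs: Site A=157, Site E=78, Site C=108, Site D=84. Sum = 157 + 78 + 108 + 84 = 427.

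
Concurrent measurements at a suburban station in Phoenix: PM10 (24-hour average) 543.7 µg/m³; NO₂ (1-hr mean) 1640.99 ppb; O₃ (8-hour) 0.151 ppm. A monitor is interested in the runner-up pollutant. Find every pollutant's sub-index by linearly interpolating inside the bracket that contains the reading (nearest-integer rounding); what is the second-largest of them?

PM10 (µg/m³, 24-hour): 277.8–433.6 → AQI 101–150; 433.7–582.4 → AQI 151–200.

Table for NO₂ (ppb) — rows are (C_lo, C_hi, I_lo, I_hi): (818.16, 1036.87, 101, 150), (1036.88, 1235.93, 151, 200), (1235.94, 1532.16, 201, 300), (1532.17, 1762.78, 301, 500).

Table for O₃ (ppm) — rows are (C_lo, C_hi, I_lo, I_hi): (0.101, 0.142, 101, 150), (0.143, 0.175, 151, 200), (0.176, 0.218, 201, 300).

187

PM10: row 433.7–582.4 (AQI 151–200). (200−151)·(543.7−433.7)/(582.4−433.7) + 151 = 49·110.0/148.7 + 151 ≈ 187.25 → 187.
NO₂ 1640.99: bracket 1532.17–1762.78 → index 301–500; slope 199/230.61, offset 108.82.
AQI = 301 + 199/230.61·108.82 ≈ 394.90 ⇒ 395.
O₃: row 0.143–0.175 (AQI 151–200). (200−151)·(0.151−0.143)/(0.175−0.143) + 151 = 49·0.008/0.032 + 151 ≈ 163.25 → 163.
Sub-indices: PM10→187, NO₂→395, O₃→163. Ranked high→low: 395, 187, 163. Second-highest sub-index = 187.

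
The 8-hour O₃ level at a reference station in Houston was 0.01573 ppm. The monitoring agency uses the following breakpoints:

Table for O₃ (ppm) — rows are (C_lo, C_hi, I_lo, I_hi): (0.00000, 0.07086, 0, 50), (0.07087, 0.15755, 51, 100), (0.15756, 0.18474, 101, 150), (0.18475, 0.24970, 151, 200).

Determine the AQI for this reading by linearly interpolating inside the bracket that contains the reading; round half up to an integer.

O₃: 0.01573 lies in 0.00000–0.07086, so I_lo=0, I_hi=50, C_lo=0.00000, C_hi=0.07086.
(50−0)/(0.07086−0.00000) × (0.01573−0.00000) + 0 = 50/0.07086 × 0.01573 + 0 ≈ 11.10 → 11.
AQI 11 falls in the Good category.

11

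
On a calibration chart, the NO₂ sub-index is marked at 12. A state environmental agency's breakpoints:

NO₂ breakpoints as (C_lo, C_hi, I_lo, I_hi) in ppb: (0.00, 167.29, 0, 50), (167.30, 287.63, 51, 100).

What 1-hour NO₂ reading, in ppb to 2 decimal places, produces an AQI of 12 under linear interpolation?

40.15

AQI 12 lies in the 0–50 band, which corresponds to 0.00–167.29 ppb.
C = 0.00 + (12−0)×(167.29−0.00)/(50−0) = 0.00 + 12×167.29/50 ≈ 40.1496 ppb → 40.15 ppb to 2 dp.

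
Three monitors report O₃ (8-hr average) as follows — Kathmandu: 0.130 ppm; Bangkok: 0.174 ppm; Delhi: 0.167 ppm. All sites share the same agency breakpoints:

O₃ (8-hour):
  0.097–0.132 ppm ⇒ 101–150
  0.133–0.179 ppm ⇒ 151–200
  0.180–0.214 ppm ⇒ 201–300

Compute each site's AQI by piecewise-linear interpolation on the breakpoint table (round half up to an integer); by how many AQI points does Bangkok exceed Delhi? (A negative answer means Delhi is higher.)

8

Kathmandu: 0.130 ∈ [0.097, 0.132] ↔ index [101, 150].
101 + (0.130−0.097)·(150−101)/(0.132−0.097) = 101 + 0.033·49/0.035 ≈ 147.20, so AQI = 147.
Bangkok: 0.174 lies in 0.133–0.179, so I_lo=151, I_hi=200, C_lo=0.133, C_hi=0.179.
(200−151)/(0.179−0.133) × (0.174−0.133) + 151 = 49/0.046 × 0.041 + 151 ≈ 194.67 → 195.
Delhi: 0.167 lies in 0.133–0.179, so I_lo=151, I_hi=200, C_lo=0.133, C_hi=0.179.
(200−151)/(0.179−0.133) × (0.167−0.133) + 151 = 49/0.046 × 0.034 + 151 ≈ 187.22 → 187.
AQIs: Kathmandu=147, Bangkok=195, Delhi=187. Bangkok (195) − Delhi (187) = 8.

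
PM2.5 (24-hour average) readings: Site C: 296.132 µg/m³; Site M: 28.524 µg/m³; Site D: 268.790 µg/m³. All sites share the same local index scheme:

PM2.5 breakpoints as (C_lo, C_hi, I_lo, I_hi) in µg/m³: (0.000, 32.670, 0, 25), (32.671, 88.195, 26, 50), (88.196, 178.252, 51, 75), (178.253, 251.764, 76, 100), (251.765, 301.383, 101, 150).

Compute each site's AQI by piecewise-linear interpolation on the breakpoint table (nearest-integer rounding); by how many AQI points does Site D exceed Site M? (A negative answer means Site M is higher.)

Site C: 296.132 ∈ [251.765, 301.383] ↔ index [101, 150].
101 + (296.132−251.765)·(150−101)/(301.383−251.765) = 101 + 44.367·49/49.618 ≈ 144.81, so AQI = 145.
Site M 28.524: bracket 0.000–32.670 → index 0–25; slope 25/32.670, offset 28.524.
AQI = 0 + 25/32.670·28.524 ≈ 21.83 ⇒ 22.
Site D 268.790: bracket 251.765–301.383 → index 101–150; slope 49/49.618, offset 17.025.
AQI = 101 + 49/49.618·17.025 ≈ 117.81 ⇒ 118.
AQIs: Site C=145, Site M=22, Site D=118. Site D (118) − Site M (22) = 96.

96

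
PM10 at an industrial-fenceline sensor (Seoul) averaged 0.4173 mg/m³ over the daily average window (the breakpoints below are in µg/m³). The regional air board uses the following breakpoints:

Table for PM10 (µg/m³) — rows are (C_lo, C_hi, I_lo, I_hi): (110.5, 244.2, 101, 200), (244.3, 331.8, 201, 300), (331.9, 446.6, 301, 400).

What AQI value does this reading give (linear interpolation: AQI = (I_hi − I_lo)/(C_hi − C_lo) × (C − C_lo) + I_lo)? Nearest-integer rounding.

Convert: 0.4173 mg/m³ = 417.3 µg/m³.
PM10 417.3: bracket 331.9–446.6 → index 301–400; slope 99/114.7, offset 85.4.
AQI = 301 + 99/114.7·85.4 ≈ 374.71 ⇒ 375.

375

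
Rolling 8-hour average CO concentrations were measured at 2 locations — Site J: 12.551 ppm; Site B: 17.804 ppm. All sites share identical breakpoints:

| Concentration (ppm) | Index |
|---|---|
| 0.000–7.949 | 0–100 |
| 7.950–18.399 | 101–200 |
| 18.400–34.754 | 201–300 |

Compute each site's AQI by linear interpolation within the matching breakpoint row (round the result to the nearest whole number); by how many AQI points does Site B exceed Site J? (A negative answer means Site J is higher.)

Site J: row 7.950–18.399 (AQI 101–200). (200−101)·(12.551−7.950)/(18.399−7.950) + 101 = 99·4.601/10.449 + 101 ≈ 144.59 → 145.
Site B 17.804: bracket 7.950–18.399 → index 101–200; slope 99/10.449, offset 9.854.
AQI = 101 + 99/10.449·9.854 ≈ 194.36 ⇒ 194.
AQIs: Site J=145, Site B=194. Site B (194) − Site J (145) = 49.

49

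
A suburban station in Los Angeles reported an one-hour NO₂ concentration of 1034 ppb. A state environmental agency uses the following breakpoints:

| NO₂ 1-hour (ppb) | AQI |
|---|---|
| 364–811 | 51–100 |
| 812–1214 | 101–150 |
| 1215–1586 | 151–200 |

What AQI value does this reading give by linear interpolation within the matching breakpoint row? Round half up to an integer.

NO₂: row 812–1214 (AQI 101–150). (150−101)·(1034−812)/(1214−812) + 101 = 49·222/402 + 101 ≈ 128.06 → 128.

128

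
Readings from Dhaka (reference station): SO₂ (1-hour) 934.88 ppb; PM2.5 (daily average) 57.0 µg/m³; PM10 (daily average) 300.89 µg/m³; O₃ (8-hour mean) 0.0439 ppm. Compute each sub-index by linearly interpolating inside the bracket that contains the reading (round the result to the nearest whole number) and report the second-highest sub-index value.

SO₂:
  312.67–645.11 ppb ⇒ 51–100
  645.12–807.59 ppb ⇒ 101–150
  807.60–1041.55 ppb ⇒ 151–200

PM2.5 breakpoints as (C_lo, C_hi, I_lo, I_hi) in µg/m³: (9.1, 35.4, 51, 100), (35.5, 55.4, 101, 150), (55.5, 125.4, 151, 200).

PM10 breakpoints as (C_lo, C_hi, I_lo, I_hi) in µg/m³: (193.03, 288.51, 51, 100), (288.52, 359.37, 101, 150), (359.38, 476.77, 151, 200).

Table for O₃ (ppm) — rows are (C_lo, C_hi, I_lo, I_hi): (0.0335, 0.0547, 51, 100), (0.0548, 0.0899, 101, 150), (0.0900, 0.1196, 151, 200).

152

SO₂ 934.88: bracket 807.60–1041.55 → index 151–200; slope 49/233.95, offset 127.28.
AQI = 151 + 49/233.95·127.28 ≈ 177.66 ⇒ 178.
PM2.5: 57.0 ∈ [55.5, 125.4] ↔ index [151, 200].
151 + (57.0−55.5)·(200−151)/(125.4−55.5) = 151 + 1.5·49/69.9 ≈ 152.05, so AQI = 152.
PM10: 300.89 lies in 288.52–359.37, so I_lo=101, I_hi=150, C_lo=288.52, C_hi=359.37.
(150−101)/(359.37−288.52) × (300.89−288.52) + 101 = 49/70.85 × 12.37 + 101 ≈ 109.56 → 110.
O₃: 0.0439 lies in 0.0335–0.0547, so I_lo=51, I_hi=100, C_lo=0.0335, C_hi=0.0547.
(100−51)/(0.0547−0.0335) × (0.0439−0.0335) + 51 = 49/0.0212 × 0.0104 + 51 ≈ 75.04 → 75.
Sub-indices: SO₂→178, PM2.5→152, PM10→110, O₃→75. Ranked high→low: 178, 152, 110, 75. Second-highest sub-index = 152.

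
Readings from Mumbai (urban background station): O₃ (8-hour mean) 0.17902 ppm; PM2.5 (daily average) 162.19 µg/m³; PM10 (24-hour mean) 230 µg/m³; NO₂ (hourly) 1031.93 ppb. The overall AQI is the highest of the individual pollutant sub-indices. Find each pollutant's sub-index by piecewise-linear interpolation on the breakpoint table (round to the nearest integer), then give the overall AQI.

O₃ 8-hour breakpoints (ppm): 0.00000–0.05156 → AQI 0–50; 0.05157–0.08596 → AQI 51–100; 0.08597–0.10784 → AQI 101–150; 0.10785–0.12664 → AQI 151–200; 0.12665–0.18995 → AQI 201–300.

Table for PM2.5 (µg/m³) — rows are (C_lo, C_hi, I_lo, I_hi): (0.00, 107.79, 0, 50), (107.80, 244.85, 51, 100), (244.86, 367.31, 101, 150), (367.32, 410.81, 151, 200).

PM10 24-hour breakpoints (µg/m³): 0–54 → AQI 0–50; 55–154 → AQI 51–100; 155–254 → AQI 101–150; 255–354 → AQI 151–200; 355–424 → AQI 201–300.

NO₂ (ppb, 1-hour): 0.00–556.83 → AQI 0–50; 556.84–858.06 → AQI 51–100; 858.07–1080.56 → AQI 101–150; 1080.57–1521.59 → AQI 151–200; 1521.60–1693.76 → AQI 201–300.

283

O₃ 0.17902: bracket 0.12665–0.18995 → index 201–300; slope 99/0.06330, offset 0.05237.
AQI = 201 + 99/0.06330·0.05237 ≈ 282.91 ⇒ 283.
PM2.5: row 107.80–244.85 (AQI 51–100). (100−51)·(162.19−107.80)/(244.85−107.80) + 51 = 49·54.39/137.05 + 51 ≈ 70.45 → 70.
PM10 230: bracket 155–254 → index 101–150; slope 49/99, offset 75.
AQI = 101 + 49/99·75 ≈ 138.12 ⇒ 138.
NO₂: 1031.93 ∈ [858.07, 1080.56] ↔ index [101, 150].
101 + (1031.93−858.07)·(150−101)/(1080.56−858.07) = 101 + 173.86·49/222.49 ≈ 139.29, so AQI = 139.
Sub-indices: O₃→283, PM2.5→70, PM10→138, NO₂→139. Overall AQI = max = 283; dominant pollutant is O₃.
AQI 283: Very Unhealthy.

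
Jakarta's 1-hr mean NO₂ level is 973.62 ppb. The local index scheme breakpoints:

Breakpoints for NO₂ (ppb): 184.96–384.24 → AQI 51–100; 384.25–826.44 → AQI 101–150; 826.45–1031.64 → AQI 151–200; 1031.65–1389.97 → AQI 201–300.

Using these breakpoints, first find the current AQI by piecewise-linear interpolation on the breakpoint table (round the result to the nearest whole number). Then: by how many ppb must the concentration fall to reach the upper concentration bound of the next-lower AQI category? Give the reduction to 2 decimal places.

NO₂: row 826.45–1031.64 (AQI 151–200). (200−151)·(973.62−826.45)/(1031.64−826.45) + 151 = 49·147.17/205.19 + 151 ≈ 186.14 → 186.
Current AQI 186 is in the Unhealthy range (151–200). The next-lower category tops out at AQI 150, whose upper concentration bound is 826.44 ppb.
Reduction needed = 973.62 − 826.44 = 147.18 ppb.

147.18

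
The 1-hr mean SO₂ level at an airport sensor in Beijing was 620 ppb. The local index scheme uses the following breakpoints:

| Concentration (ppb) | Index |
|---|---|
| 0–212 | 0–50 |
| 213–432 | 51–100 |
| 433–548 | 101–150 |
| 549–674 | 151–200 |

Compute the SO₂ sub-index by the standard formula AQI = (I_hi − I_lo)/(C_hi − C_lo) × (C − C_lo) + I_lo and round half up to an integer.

179

SO₂: row 549–674 (AQI 151–200). (200−151)·(620−549)/(674−549) + 151 = 49·71/125 + 151 ≈ 178.83 → 179.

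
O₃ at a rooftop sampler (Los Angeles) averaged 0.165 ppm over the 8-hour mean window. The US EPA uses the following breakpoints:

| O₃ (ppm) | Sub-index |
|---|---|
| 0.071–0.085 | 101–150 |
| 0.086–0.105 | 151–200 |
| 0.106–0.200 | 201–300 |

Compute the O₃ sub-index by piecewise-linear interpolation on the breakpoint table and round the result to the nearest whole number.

O₃: row 0.106–0.200 (AQI 201–300). (300−201)·(0.165−0.106)/(0.200−0.106) + 201 = 99·0.059/0.094 + 201 ≈ 263.14 → 263.

263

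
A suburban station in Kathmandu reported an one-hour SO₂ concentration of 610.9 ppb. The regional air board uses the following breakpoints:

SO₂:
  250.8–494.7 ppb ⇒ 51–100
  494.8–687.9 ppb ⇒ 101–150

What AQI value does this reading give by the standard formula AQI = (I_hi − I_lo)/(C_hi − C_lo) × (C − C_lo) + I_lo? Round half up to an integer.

130

SO₂: row 494.8–687.9 (AQI 101–150). (150−101)·(610.9−494.8)/(687.9−494.8) + 101 = 49·116.1/193.1 + 101 ≈ 130.46 → 130.
AQI 130 falls in the Unhealthy for Sensitive Groups category.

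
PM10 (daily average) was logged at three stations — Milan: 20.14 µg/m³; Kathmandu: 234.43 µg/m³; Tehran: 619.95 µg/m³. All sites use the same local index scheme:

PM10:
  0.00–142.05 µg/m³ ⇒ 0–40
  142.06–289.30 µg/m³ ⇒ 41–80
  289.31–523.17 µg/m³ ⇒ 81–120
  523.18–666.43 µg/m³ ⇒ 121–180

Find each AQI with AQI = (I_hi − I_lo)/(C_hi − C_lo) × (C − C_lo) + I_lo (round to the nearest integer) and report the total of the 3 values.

232

Milan: 20.14 ∈ [0.00, 142.05] ↔ index [0, 40].
0 + (20.14−0.00)·(40−0)/(142.05−0.00) = 0 + 20.14·40/142.05 ≈ 5.67, so AQI = 6.
Kathmandu 234.43: bracket 142.06–289.30 → index 41–80; slope 39/147.24, offset 92.37.
AQI = 41 + 39/147.24·92.37 ≈ 65.47 ⇒ 65.
Tehran: 619.95 ∈ [523.18, 666.43] ↔ index [121, 180].
121 + (619.95−523.18)·(180−121)/(666.43−523.18) = 121 + 96.77·59/143.25 ≈ 160.86, so AQI = 161.
AQIs: Milan=6, Kathmandu=65, Tehran=161. Sum = 6 + 65 + 161 = 232.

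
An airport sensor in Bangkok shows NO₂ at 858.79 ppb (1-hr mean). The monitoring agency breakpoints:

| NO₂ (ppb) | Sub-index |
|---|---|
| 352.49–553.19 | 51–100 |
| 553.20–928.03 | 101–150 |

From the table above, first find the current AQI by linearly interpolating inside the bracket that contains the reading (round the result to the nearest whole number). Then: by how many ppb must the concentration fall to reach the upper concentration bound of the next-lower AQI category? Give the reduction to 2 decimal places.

NO₂: 858.79 lies in 553.20–928.03, so I_lo=101, I_hi=150, C_lo=553.20, C_hi=928.03.
(150−101)/(928.03−553.20) × (858.79−553.20) + 101 = 49/374.83 × 305.59 + 101 ≈ 140.95 → 141.
Current AQI 141 is in the Unhealthy for Sensitive Groups range (101–150). The next-lower category tops out at AQI 100, whose upper concentration bound is 553.19 ppb.
Reduction needed = 858.79 − 553.19 = 305.60 ppb.

305.60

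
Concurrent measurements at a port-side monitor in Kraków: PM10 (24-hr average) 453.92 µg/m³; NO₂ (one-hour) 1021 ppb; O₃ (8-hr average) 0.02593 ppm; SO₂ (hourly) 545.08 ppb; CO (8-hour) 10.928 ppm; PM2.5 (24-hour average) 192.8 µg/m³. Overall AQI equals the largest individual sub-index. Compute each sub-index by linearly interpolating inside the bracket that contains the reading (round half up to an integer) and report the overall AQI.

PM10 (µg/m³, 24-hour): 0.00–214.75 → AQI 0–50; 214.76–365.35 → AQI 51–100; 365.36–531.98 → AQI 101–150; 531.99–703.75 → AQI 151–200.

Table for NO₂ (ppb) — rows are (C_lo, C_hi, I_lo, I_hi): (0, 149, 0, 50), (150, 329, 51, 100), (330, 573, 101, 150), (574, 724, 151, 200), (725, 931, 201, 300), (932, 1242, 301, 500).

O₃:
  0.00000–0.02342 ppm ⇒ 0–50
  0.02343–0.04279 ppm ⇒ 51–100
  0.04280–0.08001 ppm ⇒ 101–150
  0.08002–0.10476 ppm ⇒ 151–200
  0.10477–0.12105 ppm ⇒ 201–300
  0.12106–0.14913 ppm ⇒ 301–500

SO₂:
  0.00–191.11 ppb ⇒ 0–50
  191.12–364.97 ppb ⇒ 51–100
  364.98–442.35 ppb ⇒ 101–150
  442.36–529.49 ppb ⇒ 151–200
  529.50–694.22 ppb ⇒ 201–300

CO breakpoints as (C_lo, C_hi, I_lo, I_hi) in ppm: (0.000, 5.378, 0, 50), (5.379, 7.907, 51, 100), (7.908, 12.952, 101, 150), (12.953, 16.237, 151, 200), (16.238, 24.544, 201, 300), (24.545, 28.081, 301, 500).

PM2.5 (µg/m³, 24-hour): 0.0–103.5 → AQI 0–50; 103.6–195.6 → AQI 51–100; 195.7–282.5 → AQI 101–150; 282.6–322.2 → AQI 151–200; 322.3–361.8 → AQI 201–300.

358

PM10: 453.92 ∈ [365.36, 531.98] ↔ index [101, 150].
101 + (453.92−365.36)·(150−101)/(531.98−365.36) = 101 + 88.56·49/166.62 ≈ 127.04, so AQI = 127.
NO₂ 1021: bracket 932–1242 → index 301–500; slope 199/310, offset 89.
AQI = 301 + 199/310·89 ≈ 358.13 ⇒ 358.
O₃: 0.02593 ∈ [0.02343, 0.04279] ↔ index [51, 100].
51 + (0.02593−0.02343)·(100−51)/(0.04279−0.02343) = 51 + 0.00250·49/0.01936 ≈ 57.33, so AQI = 57.
SO₂: 545.08 lies in 529.50–694.22, so I_lo=201, I_hi=300, C_lo=529.50, C_hi=694.22.
(300−201)/(694.22−529.50) × (545.08−529.50) + 201 = 99/164.72 × 15.58 + 201 ≈ 210.36 → 210.
CO: 10.928 ∈ [7.908, 12.952] ↔ index [101, 150].
101 + (10.928−7.908)·(150−101)/(12.952−7.908) = 101 + 3.020·49/5.044 ≈ 130.34, so AQI = 130.
PM2.5: 192.8 lies in 103.6–195.6, so I_lo=51, I_hi=100, C_lo=103.6, C_hi=195.6.
(100−51)/(195.6−103.6) × (192.8−103.6) + 51 = 49/92.0 × 89.2 + 51 ≈ 98.51 → 99.
Sub-indices: PM10→127, NO₂→358, O₃→57, SO₂→210, CO→130, PM2.5→99. Overall AQI = max = 358; dominant pollutant is NO₂.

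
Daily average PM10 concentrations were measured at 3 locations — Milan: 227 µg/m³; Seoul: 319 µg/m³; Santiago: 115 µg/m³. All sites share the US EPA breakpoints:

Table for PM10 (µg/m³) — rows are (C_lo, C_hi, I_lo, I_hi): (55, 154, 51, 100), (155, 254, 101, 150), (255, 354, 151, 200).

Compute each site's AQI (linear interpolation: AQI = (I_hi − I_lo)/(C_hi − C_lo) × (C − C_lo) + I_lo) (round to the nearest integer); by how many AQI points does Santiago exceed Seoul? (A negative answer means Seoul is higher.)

Milan: 227 ∈ [155, 254] ↔ index [101, 150].
101 + (227−155)·(150−101)/(254−155) = 101 + 72·49/99 ≈ 136.64, so AQI = 137.
Seoul: row 255–354 (AQI 151–200). (200−151)·(319−255)/(354−255) + 151 = 49·64/99 + 151 ≈ 182.68 → 183.
Santiago: 115 lies in 55–154, so I_lo=51, I_hi=100, C_lo=55, C_hi=154.
(100−51)/(154−55) × (115−55) + 51 = 49/99 × 60 + 51 ≈ 80.70 → 81.
AQIs: Milan=137, Seoul=183, Santiago=81. Santiago (81) − Seoul (183) = -102.

-102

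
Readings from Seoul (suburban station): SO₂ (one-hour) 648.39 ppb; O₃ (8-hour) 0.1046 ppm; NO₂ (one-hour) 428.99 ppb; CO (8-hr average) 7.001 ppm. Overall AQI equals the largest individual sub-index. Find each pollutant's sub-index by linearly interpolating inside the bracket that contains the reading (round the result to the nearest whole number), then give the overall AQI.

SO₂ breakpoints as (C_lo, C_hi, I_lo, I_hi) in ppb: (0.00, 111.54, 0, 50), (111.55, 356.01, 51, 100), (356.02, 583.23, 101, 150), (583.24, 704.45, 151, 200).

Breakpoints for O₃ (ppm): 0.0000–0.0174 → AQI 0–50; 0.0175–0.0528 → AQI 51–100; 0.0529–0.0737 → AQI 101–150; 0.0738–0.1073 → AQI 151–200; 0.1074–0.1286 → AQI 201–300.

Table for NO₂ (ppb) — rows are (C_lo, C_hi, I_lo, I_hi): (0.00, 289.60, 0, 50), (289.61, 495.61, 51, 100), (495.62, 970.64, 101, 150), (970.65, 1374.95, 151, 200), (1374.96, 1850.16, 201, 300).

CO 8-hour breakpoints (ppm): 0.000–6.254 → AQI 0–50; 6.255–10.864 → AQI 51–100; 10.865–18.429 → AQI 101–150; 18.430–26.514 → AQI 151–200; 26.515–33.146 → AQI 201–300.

SO₂ 648.39: bracket 583.24–704.45 → index 151–200; slope 49/121.21, offset 65.15.
AQI = 151 + 49/121.21·65.15 ≈ 177.34 ⇒ 177.
O₃: 0.1046 ∈ [0.0738, 0.1073] ↔ index [151, 200].
151 + (0.1046−0.0738)·(200−151)/(0.1073−0.0738) = 151 + 0.0308·49/0.0335 ≈ 196.05, so AQI = 196.
NO₂: row 289.61–495.61 (AQI 51–100). (100−51)·(428.99−289.61)/(495.61−289.61) + 51 = 49·139.38/206.00 + 51 ≈ 84.15 → 84.
CO: row 6.255–10.864 (AQI 51–100). (100−51)·(7.001−6.255)/(10.864−6.255) + 51 = 49·0.746/4.609 + 51 ≈ 58.93 → 59.
Sub-indices: SO₂→177, O₃→196, NO₂→84, CO→59. Overall AQI = max = 196; dominant pollutant is O₃.

196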